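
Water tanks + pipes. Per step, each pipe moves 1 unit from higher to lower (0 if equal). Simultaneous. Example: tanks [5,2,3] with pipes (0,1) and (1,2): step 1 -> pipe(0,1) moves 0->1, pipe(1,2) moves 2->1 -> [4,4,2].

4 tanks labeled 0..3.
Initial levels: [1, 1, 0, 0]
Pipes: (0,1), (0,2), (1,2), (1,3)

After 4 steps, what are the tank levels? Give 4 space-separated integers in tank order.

Answer: 0 2 0 0

Derivation:
Step 1: flows [0=1,0->2,1->2,1->3] -> levels [0 -1 2 1]
Step 2: flows [0->1,2->0,2->1,3->1] -> levels [0 2 0 0]
Step 3: flows [1->0,0=2,1->2,1->3] -> levels [1 -1 1 1]
Step 4: flows [0->1,0=2,2->1,3->1] -> levels [0 2 0 0]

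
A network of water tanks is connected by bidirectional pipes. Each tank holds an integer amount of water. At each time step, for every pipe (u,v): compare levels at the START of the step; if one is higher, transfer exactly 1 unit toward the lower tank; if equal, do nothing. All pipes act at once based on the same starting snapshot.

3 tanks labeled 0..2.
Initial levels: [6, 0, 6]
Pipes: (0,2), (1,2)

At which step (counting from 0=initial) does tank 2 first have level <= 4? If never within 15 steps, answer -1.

Answer: 3

Derivation:
Step 1: flows [0=2,2->1] -> levels [6 1 5]
Step 2: flows [0->2,2->1] -> levels [5 2 5]
Step 3: flows [0=2,2->1] -> levels [5 3 4]
Tank 2 first reaches <=4 at step 3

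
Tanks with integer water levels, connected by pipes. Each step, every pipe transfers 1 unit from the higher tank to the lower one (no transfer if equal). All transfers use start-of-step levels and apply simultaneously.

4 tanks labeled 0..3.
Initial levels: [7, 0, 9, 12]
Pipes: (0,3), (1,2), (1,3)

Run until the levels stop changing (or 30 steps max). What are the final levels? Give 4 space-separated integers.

Step 1: flows [3->0,2->1,3->1] -> levels [8 2 8 10]
Step 2: flows [3->0,2->1,3->1] -> levels [9 4 7 8]
Step 3: flows [0->3,2->1,3->1] -> levels [8 6 6 8]
Step 4: flows [0=3,1=2,3->1] -> levels [8 7 6 7]
Step 5: flows [0->3,1->2,1=3] -> levels [7 6 7 8]
Step 6: flows [3->0,2->1,3->1] -> levels [8 8 6 6]
Step 7: flows [0->3,1->2,1->3] -> levels [7 6 7 8]
  -> period-2 cycle: step 7 state = step 5 state; never stabilizes
  -> state at step 30: (30-5) mod 2 = 1, same as step 6 -> [8 8 6 6]

Answer: 8 8 6 6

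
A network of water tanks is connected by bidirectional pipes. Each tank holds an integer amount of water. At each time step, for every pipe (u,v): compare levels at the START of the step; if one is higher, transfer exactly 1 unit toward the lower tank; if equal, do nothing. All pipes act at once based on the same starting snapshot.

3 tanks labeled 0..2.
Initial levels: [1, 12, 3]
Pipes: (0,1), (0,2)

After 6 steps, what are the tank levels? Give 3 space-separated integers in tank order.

Step 1: flows [1->0,2->0] -> levels [3 11 2]
Step 2: flows [1->0,0->2] -> levels [3 10 3]
Step 3: flows [1->0,0=2] -> levels [4 9 3]
Step 4: flows [1->0,0->2] -> levels [4 8 4]
Step 5: flows [1->0,0=2] -> levels [5 7 4]
Step 6: flows [1->0,0->2] -> levels [5 6 5]

Answer: 5 6 5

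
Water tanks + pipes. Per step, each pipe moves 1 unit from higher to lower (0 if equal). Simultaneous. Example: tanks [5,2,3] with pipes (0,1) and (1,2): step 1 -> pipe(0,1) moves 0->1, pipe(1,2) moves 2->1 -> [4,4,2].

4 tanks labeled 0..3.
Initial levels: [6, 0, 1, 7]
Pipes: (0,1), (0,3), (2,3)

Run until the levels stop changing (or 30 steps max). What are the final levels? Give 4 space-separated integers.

Step 1: flows [0->1,3->0,3->2] -> levels [6 1 2 5]
Step 2: flows [0->1,0->3,3->2] -> levels [4 2 3 5]
Step 3: flows [0->1,3->0,3->2] -> levels [4 3 4 3]
Step 4: flows [0->1,0->3,2->3] -> levels [2 4 3 5]
Step 5: flows [1->0,3->0,3->2] -> levels [4 3 4 3]
  -> period-2 cycle: step 5 state = step 3 state; never stabilizes
  -> state at step 30: (30-3) mod 2 = 1, same as step 4 -> [2 4 3 5]

Answer: 2 4 3 5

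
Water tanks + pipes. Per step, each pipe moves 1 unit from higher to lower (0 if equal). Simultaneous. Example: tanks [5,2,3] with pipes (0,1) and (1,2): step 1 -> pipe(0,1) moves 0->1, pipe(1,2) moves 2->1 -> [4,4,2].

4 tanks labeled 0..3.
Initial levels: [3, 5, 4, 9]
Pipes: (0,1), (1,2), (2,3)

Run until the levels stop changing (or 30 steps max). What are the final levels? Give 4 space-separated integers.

Answer: 5 6 4 6

Derivation:
Step 1: flows [1->0,1->2,3->2] -> levels [4 3 6 8]
Step 2: flows [0->1,2->1,3->2] -> levels [3 5 6 7]
Step 3: flows [1->0,2->1,3->2] -> levels [4 5 6 6]
Step 4: flows [1->0,2->1,2=3] -> levels [5 5 5 6]
Step 5: flows [0=1,1=2,3->2] -> levels [5 5 6 5]
Step 6: flows [0=1,2->1,2->3] -> levels [5 6 4 6]
Step 7: flows [1->0,1->2,3->2] -> levels [6 4 6 5]
Step 8: flows [0->1,2->1,2->3] -> levels [5 6 4 6]
  -> period-2 cycle: step 8 state = step 6 state; never stabilizes
  -> state at step 30: (30-6) mod 2 = 0, same as step 6 -> [5 6 4 6]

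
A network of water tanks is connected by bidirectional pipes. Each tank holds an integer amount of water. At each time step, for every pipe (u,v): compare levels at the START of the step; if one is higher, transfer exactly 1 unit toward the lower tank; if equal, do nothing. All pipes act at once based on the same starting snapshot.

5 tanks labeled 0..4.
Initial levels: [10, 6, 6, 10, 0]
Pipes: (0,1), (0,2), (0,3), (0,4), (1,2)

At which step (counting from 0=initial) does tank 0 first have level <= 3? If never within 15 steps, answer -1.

Step 1: flows [0->1,0->2,0=3,0->4,1=2] -> levels [7 7 7 10 1]
Step 2: flows [0=1,0=2,3->0,0->4,1=2] -> levels [7 7 7 9 2]
Step 3: flows [0=1,0=2,3->0,0->4,1=2] -> levels [7 7 7 8 3]
Step 4: flows [0=1,0=2,3->0,0->4,1=2] -> levels [7 7 7 7 4]
Step 5: flows [0=1,0=2,0=3,0->4,1=2] -> levels [6 7 7 7 5]
Step 6: flows [1->0,2->0,3->0,0->4,1=2] -> levels [8 6 6 6 6]
Step 7: flows [0->1,0->2,0->3,0->4,1=2] -> levels [4 7 7 7 7]
Step 8: flows [1->0,2->0,3->0,4->0,1=2] -> levels [8 6 6 6 6]
  -> period-2 cycle (repeats step 6); tank 0 never drops to <=3
Tank 0 never reaches <=3 within 15 steps

Answer: -1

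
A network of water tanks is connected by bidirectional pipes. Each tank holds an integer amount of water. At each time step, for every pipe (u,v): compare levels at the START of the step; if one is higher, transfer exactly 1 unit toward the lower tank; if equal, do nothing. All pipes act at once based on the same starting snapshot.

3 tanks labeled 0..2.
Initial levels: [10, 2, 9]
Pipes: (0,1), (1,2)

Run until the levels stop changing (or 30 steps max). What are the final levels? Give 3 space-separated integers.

Answer: 8 6 7

Derivation:
Step 1: flows [0->1,2->1] -> levels [9 4 8]
Step 2: flows [0->1,2->1] -> levels [8 6 7]
Step 3: flows [0->1,2->1] -> levels [7 8 6]
Step 4: flows [1->0,1->2] -> levels [8 6 7]
  -> period-2 cycle: step 4 state = step 2 state; never stabilizes
  -> state at step 30: (30-2) mod 2 = 0, same as step 2 -> [8 6 7]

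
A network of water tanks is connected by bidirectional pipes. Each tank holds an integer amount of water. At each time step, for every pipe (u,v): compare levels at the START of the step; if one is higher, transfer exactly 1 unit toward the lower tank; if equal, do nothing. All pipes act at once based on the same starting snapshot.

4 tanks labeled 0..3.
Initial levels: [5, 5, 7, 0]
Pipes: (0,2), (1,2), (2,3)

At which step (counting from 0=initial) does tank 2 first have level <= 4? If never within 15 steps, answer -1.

Step 1: flows [2->0,2->1,2->3] -> levels [6 6 4 1]
Tank 2 first reaches <=4 at step 1

Answer: 1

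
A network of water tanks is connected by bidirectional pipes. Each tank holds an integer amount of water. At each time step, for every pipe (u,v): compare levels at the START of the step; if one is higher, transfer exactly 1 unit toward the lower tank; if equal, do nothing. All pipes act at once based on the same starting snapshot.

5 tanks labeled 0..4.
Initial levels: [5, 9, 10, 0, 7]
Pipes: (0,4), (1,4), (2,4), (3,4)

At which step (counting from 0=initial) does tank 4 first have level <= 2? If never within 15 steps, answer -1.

Step 1: flows [4->0,1->4,2->4,4->3] -> levels [6 8 9 1 7]
Step 2: flows [4->0,1->4,2->4,4->3] -> levels [7 7 8 2 7]
Step 3: flows [0=4,1=4,2->4,4->3] -> levels [7 7 7 3 7]
Step 4: flows [0=4,1=4,2=4,4->3] -> levels [7 7 7 4 6]
Step 5: flows [0->4,1->4,2->4,4->3] -> levels [6 6 6 5 8]
Step 6: flows [4->0,4->1,4->2,4->3] -> levels [7 7 7 6 4]
Step 7: flows [0->4,1->4,2->4,3->4] -> levels [6 6 6 5 8]
  -> period-2 cycle (repeats step 5); tank 4 never drops to <=2
Tank 4 never reaches <=2 within 15 steps

Answer: -1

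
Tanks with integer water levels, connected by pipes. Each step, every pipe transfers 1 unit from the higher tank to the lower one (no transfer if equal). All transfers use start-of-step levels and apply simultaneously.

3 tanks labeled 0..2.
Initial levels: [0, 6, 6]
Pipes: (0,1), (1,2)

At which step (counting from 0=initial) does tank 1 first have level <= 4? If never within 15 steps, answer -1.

Answer: 3

Derivation:
Step 1: flows [1->0,1=2] -> levels [1 5 6]
Step 2: flows [1->0,2->1] -> levels [2 5 5]
Step 3: flows [1->0,1=2] -> levels [3 4 5]
Tank 1 first reaches <=4 at step 3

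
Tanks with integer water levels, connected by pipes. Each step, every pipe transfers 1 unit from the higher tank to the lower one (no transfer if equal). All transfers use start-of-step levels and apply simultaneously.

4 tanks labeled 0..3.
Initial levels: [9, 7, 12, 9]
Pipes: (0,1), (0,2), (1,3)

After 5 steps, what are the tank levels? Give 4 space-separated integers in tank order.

Step 1: flows [0->1,2->0,3->1] -> levels [9 9 11 8]
Step 2: flows [0=1,2->0,1->3] -> levels [10 8 10 9]
Step 3: flows [0->1,0=2,3->1] -> levels [9 10 10 8]
Step 4: flows [1->0,2->0,1->3] -> levels [11 8 9 9]
Step 5: flows [0->1,0->2,3->1] -> levels [9 10 10 8]

Answer: 9 10 10 8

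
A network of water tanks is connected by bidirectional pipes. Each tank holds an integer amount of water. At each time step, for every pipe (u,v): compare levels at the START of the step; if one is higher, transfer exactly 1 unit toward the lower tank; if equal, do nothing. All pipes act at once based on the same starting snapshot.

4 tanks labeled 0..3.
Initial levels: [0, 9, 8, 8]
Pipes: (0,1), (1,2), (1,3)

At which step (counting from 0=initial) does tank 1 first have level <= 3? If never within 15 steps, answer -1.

Answer: -1

Derivation:
Step 1: flows [1->0,1->2,1->3] -> levels [1 6 9 9]
Step 2: flows [1->0,2->1,3->1] -> levels [2 7 8 8]
Step 3: flows [1->0,2->1,3->1] -> levels [3 8 7 7]
Step 4: flows [1->0,1->2,1->3] -> levels [4 5 8 8]
Step 5: flows [1->0,2->1,3->1] -> levels [5 6 7 7]
Step 6: flows [1->0,2->1,3->1] -> levels [6 7 6 6]
Step 7: flows [1->0,1->2,1->3] -> levels [7 4 7 7]
Step 8: flows [0->1,2->1,3->1] -> levels [6 7 6 6]
  -> period-2 cycle (repeats step 6); tank 1 never drops to <=3
Tank 1 never reaches <=3 within 15 steps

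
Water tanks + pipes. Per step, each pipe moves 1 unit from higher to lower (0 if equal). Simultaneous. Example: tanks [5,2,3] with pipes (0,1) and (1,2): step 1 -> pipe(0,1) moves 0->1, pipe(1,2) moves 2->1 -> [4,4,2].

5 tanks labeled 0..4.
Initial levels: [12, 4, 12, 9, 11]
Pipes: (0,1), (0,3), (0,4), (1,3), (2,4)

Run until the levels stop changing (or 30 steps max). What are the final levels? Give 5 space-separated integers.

Step 1: flows [0->1,0->3,0->4,3->1,2->4] -> levels [9 6 11 9 13]
Step 2: flows [0->1,0=3,4->0,3->1,4->2] -> levels [9 8 12 8 11]
Step 3: flows [0->1,0->3,4->0,1=3,2->4] -> levels [8 9 11 9 11]
Step 4: flows [1->0,3->0,4->0,1=3,2=4] -> levels [11 8 11 8 10]
Step 5: flows [0->1,0->3,0->4,1=3,2->4] -> levels [8 9 10 9 12]
Step 6: flows [1->0,3->0,4->0,1=3,4->2] -> levels [11 8 11 8 10]
  -> period-2 cycle: step 6 state = step 4 state; never stabilizes
  -> state at step 30: (30-4) mod 2 = 0, same as step 4 -> [11 8 11 8 10]

Answer: 11 8 11 8 10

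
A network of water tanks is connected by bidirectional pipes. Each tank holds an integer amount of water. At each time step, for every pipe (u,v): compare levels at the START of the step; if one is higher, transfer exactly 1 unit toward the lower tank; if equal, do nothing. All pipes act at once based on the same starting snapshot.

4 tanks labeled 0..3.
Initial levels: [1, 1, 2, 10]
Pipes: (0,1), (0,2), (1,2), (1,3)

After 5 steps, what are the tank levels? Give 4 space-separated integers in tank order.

Answer: 2 5 2 5

Derivation:
Step 1: flows [0=1,2->0,2->1,3->1] -> levels [2 3 0 9]
Step 2: flows [1->0,0->2,1->2,3->1] -> levels [2 2 2 8]
Step 3: flows [0=1,0=2,1=2,3->1] -> levels [2 3 2 7]
Step 4: flows [1->0,0=2,1->2,3->1] -> levels [3 2 3 6]
Step 5: flows [0->1,0=2,2->1,3->1] -> levels [2 5 2 5]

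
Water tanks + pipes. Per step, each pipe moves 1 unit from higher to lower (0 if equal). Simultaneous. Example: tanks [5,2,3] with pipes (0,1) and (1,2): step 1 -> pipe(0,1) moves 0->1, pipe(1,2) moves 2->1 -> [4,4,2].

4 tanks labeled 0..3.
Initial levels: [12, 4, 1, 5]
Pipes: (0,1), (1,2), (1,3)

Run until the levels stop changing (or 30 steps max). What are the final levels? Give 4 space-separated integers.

Answer: 6 4 6 6

Derivation:
Step 1: flows [0->1,1->2,3->1] -> levels [11 5 2 4]
Step 2: flows [0->1,1->2,1->3] -> levels [10 4 3 5]
Step 3: flows [0->1,1->2,3->1] -> levels [9 5 4 4]
Step 4: flows [0->1,1->2,1->3] -> levels [8 4 5 5]
Step 5: flows [0->1,2->1,3->1] -> levels [7 7 4 4]
Step 6: flows [0=1,1->2,1->3] -> levels [7 5 5 5]
Step 7: flows [0->1,1=2,1=3] -> levels [6 6 5 5]
Step 8: flows [0=1,1->2,1->3] -> levels [6 4 6 6]
Step 9: flows [0->1,2->1,3->1] -> levels [5 7 5 5]
Step 10: flows [1->0,1->2,1->3] -> levels [6 4 6 6]
  -> period-2 cycle: step 10 state = step 8 state; never stabilizes
  -> state at step 30: (30-8) mod 2 = 0, same as step 8 -> [6 4 6 6]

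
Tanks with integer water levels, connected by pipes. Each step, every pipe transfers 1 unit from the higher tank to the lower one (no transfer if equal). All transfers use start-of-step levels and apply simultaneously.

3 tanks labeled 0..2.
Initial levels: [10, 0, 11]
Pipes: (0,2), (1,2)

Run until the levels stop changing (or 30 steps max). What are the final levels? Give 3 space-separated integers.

Step 1: flows [2->0,2->1] -> levels [11 1 9]
Step 2: flows [0->2,2->1] -> levels [10 2 9]
Step 3: flows [0->2,2->1] -> levels [9 3 9]
Step 4: flows [0=2,2->1] -> levels [9 4 8]
Step 5: flows [0->2,2->1] -> levels [8 5 8]
Step 6: flows [0=2,2->1] -> levels [8 6 7]
Step 7: flows [0->2,2->1] -> levels [7 7 7]
Step 8: flows [0=2,1=2] -> levels [7 7 7]
  -> stable (no change)

Answer: 7 7 7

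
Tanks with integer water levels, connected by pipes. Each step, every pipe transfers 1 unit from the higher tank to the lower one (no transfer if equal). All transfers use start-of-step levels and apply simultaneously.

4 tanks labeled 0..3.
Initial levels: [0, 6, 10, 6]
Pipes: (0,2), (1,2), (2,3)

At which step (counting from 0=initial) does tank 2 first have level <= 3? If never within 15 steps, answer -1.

Answer: -1

Derivation:
Step 1: flows [2->0,2->1,2->3] -> levels [1 7 7 7]
Step 2: flows [2->0,1=2,2=3] -> levels [2 7 6 7]
Step 3: flows [2->0,1->2,3->2] -> levels [3 6 7 6]
Step 4: flows [2->0,2->1,2->3] -> levels [4 7 4 7]
Step 5: flows [0=2,1->2,3->2] -> levels [4 6 6 6]
Step 6: flows [2->0,1=2,2=3] -> levels [5 6 5 6]
Step 7: flows [0=2,1->2,3->2] -> levels [5 5 7 5]
Step 8: flows [2->0,2->1,2->3] -> levels [6 6 4 6]
Step 9: flows [0->2,1->2,3->2] -> levels [5 5 7 5]
  -> period-2 cycle (repeats step 7); tank 2 never drops to <=3
Tank 2 never reaches <=3 within 15 steps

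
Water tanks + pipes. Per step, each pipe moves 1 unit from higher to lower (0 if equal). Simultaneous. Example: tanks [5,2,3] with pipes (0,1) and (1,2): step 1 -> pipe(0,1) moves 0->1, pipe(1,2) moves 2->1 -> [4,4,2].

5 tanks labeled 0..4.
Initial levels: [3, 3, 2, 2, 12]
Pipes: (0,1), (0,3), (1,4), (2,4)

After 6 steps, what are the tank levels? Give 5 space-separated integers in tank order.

Answer: 3 5 6 4 4

Derivation:
Step 1: flows [0=1,0->3,4->1,4->2] -> levels [2 4 3 3 10]
Step 2: flows [1->0,3->0,4->1,4->2] -> levels [4 4 4 2 8]
Step 3: flows [0=1,0->3,4->1,4->2] -> levels [3 5 5 3 6]
Step 4: flows [1->0,0=3,4->1,4->2] -> levels [4 5 6 3 4]
Step 5: flows [1->0,0->3,1->4,2->4] -> levels [4 3 5 4 6]
Step 6: flows [0->1,0=3,4->1,4->2] -> levels [3 5 6 4 4]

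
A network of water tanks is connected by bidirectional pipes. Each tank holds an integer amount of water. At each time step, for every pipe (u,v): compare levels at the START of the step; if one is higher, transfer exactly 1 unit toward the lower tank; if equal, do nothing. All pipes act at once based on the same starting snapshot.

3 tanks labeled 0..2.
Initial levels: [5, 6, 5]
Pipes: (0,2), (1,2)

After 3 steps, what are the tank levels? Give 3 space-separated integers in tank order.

Answer: 5 5 6

Derivation:
Step 1: flows [0=2,1->2] -> levels [5 5 6]
Step 2: flows [2->0,2->1] -> levels [6 6 4]
Step 3: flows [0->2,1->2] -> levels [5 5 6]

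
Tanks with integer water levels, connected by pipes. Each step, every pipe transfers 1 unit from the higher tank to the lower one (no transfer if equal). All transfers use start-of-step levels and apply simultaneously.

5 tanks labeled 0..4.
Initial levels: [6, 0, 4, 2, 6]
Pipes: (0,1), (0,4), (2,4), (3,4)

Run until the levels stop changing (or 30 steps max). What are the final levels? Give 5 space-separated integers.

Answer: 2 3 4 4 5

Derivation:
Step 1: flows [0->1,0=4,4->2,4->3] -> levels [5 1 5 3 4]
Step 2: flows [0->1,0->4,2->4,4->3] -> levels [3 2 4 4 5]
Step 3: flows [0->1,4->0,4->2,4->3] -> levels [3 3 5 5 2]
Step 4: flows [0=1,0->4,2->4,3->4] -> levels [2 3 4 4 5]
Step 5: flows [1->0,4->0,4->2,4->3] -> levels [4 2 5 5 2]
Step 6: flows [0->1,0->4,2->4,3->4] -> levels [2 3 4 4 5]
  -> period-2 cycle: step 6 state = step 4 state; never stabilizes
  -> state at step 30: (30-4) mod 2 = 0, same as step 4 -> [2 3 4 4 5]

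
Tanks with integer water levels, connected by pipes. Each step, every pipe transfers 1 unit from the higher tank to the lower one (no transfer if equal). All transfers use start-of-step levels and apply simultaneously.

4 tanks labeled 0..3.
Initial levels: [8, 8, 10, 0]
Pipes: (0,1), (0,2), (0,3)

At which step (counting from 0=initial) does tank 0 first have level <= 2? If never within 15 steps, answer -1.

Step 1: flows [0=1,2->0,0->3] -> levels [8 8 9 1]
Step 2: flows [0=1,2->0,0->3] -> levels [8 8 8 2]
Step 3: flows [0=1,0=2,0->3] -> levels [7 8 8 3]
Step 4: flows [1->0,2->0,0->3] -> levels [8 7 7 4]
Step 5: flows [0->1,0->2,0->3] -> levels [5 8 8 5]
Step 6: flows [1->0,2->0,0=3] -> levels [7 7 7 5]
Step 7: flows [0=1,0=2,0->3] -> levels [6 7 7 6]
Step 8: flows [1->0,2->0,0=3] -> levels [8 6 6 6]
Step 9: flows [0->1,0->2,0->3] -> levels [5 7 7 7]
Step 10: flows [1->0,2->0,3->0] -> levels [8 6 6 6]
  -> period-2 cycle (repeats step 8); tank 0 never drops to <=2
Tank 0 never reaches <=2 within 15 steps

Answer: -1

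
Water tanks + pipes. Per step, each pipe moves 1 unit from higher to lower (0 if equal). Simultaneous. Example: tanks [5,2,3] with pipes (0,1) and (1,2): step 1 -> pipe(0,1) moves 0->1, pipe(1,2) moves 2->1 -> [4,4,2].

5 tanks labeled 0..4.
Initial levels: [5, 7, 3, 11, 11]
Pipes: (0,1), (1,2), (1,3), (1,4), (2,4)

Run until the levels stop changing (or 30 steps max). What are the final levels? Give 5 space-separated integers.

Step 1: flows [1->0,1->2,3->1,4->1,4->2] -> levels [6 7 5 10 9]
Step 2: flows [1->0,1->2,3->1,4->1,4->2] -> levels [7 7 7 9 7]
Step 3: flows [0=1,1=2,3->1,1=4,2=4] -> levels [7 8 7 8 7]
Step 4: flows [1->0,1->2,1=3,1->4,2=4] -> levels [8 5 8 8 8]
Step 5: flows [0->1,2->1,3->1,4->1,2=4] -> levels [7 9 7 7 7]
Step 6: flows [1->0,1->2,1->3,1->4,2=4] -> levels [8 5 8 8 8]
  -> period-2 cycle: step 6 state = step 4 state; never stabilizes
  -> state at step 30: (30-4) mod 2 = 0, same as step 4 -> [8 5 8 8 8]

Answer: 8 5 8 8 8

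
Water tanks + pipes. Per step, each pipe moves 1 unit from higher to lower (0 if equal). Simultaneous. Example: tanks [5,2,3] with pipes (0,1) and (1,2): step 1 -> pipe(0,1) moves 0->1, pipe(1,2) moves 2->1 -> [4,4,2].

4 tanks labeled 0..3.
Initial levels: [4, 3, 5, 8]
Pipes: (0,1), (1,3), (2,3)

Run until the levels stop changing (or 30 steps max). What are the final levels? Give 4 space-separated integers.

Step 1: flows [0->1,3->1,3->2] -> levels [3 5 6 6]
Step 2: flows [1->0,3->1,2=3] -> levels [4 5 6 5]
Step 3: flows [1->0,1=3,2->3] -> levels [5 4 5 6]
Step 4: flows [0->1,3->1,3->2] -> levels [4 6 6 4]
Step 5: flows [1->0,1->3,2->3] -> levels [5 4 5 6]
  -> period-2 cycle: step 5 state = step 3 state; never stabilizes
  -> state at step 30: (30-3) mod 2 = 1, same as step 4 -> [4 6 6 4]

Answer: 4 6 6 4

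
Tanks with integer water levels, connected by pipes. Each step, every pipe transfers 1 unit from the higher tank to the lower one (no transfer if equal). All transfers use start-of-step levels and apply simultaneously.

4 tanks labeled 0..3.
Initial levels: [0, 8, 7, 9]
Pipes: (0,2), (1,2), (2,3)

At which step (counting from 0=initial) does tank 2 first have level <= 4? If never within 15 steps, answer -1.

Answer: 6

Derivation:
Step 1: flows [2->0,1->2,3->2] -> levels [1 7 8 8]
Step 2: flows [2->0,2->1,2=3] -> levels [2 8 6 8]
Step 3: flows [2->0,1->2,3->2] -> levels [3 7 7 7]
Step 4: flows [2->0,1=2,2=3] -> levels [4 7 6 7]
Step 5: flows [2->0,1->2,3->2] -> levels [5 6 7 6]
Step 6: flows [2->0,2->1,2->3] -> levels [6 7 4 7]
Tank 2 first reaches <=4 at step 6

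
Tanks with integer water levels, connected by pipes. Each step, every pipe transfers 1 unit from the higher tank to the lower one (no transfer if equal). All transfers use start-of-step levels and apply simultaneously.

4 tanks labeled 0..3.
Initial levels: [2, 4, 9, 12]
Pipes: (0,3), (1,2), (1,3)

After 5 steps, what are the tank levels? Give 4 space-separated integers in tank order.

Step 1: flows [3->0,2->1,3->1] -> levels [3 6 8 10]
Step 2: flows [3->0,2->1,3->1] -> levels [4 8 7 8]
Step 3: flows [3->0,1->2,1=3] -> levels [5 7 8 7]
Step 4: flows [3->0,2->1,1=3] -> levels [6 8 7 6]
Step 5: flows [0=3,1->2,1->3] -> levels [6 6 8 7]

Answer: 6 6 8 7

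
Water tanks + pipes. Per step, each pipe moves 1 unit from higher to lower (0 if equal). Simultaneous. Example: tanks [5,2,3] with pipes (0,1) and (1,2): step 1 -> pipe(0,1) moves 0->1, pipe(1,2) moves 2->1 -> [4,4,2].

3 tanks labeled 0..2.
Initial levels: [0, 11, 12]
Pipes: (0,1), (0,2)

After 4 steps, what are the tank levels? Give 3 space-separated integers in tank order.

Step 1: flows [1->0,2->0] -> levels [2 10 11]
Step 2: flows [1->0,2->0] -> levels [4 9 10]
Step 3: flows [1->0,2->0] -> levels [6 8 9]
Step 4: flows [1->0,2->0] -> levels [8 7 8]

Answer: 8 7 8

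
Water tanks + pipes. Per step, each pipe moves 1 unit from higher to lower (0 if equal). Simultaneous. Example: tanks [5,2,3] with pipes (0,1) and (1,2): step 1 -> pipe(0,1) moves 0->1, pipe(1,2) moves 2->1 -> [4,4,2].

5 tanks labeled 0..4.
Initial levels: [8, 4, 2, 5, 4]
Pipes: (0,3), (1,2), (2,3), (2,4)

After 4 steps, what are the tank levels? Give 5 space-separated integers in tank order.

Answer: 5 4 3 7 4

Derivation:
Step 1: flows [0->3,1->2,3->2,4->2] -> levels [7 3 5 5 3]
Step 2: flows [0->3,2->1,2=3,2->4] -> levels [6 4 3 6 4]
Step 3: flows [0=3,1->2,3->2,4->2] -> levels [6 3 6 5 3]
Step 4: flows [0->3,2->1,2->3,2->4] -> levels [5 4 3 7 4]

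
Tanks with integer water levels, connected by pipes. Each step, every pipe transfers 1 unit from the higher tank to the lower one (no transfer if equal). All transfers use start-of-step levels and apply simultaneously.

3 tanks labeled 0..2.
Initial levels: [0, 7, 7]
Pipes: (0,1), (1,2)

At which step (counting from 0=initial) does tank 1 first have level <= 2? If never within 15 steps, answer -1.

Answer: -1

Derivation:
Step 1: flows [1->0,1=2] -> levels [1 6 7]
Step 2: flows [1->0,2->1] -> levels [2 6 6]
Step 3: flows [1->0,1=2] -> levels [3 5 6]
Step 4: flows [1->0,2->1] -> levels [4 5 5]
Step 5: flows [1->0,1=2] -> levels [5 4 5]
Step 6: flows [0->1,2->1] -> levels [4 6 4]
Step 7: flows [1->0,1->2] -> levels [5 4 5]
  -> period-2 cycle (repeats step 5); tank 1 never drops to <=2
Tank 1 never reaches <=2 within 15 steps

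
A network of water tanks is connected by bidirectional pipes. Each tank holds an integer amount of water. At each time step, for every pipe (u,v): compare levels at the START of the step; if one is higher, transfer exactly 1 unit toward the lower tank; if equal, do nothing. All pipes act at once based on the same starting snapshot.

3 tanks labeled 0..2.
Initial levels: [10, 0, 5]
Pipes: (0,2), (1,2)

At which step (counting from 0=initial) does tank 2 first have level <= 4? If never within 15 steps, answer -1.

Step 1: flows [0->2,2->1] -> levels [9 1 5]
Step 2: flows [0->2,2->1] -> levels [8 2 5]
Step 3: flows [0->2,2->1] -> levels [7 3 5]
Step 4: flows [0->2,2->1] -> levels [6 4 5]
Step 5: flows [0->2,2->1] -> levels [5 5 5]
Step 6: flows [0=2,1=2] -> levels [5 5 5]
  -> stable; tank 2 stays at 5 > 4
Tank 2 never reaches <=4 within 15 steps

Answer: -1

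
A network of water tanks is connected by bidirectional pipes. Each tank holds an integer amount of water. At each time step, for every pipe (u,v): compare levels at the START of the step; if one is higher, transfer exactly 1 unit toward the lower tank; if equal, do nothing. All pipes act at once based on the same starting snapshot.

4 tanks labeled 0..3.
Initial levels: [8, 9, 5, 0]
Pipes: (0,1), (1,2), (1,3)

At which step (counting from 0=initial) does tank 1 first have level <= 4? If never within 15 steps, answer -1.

Step 1: flows [1->0,1->2,1->3] -> levels [9 6 6 1]
Step 2: flows [0->1,1=2,1->3] -> levels [8 6 6 2]
Step 3: flows [0->1,1=2,1->3] -> levels [7 6 6 3]
Step 4: flows [0->1,1=2,1->3] -> levels [6 6 6 4]
Step 5: flows [0=1,1=2,1->3] -> levels [6 5 6 5]
Step 6: flows [0->1,2->1,1=3] -> levels [5 7 5 5]
Step 7: flows [1->0,1->2,1->3] -> levels [6 4 6 6]
Tank 1 first reaches <=4 at step 7

Answer: 7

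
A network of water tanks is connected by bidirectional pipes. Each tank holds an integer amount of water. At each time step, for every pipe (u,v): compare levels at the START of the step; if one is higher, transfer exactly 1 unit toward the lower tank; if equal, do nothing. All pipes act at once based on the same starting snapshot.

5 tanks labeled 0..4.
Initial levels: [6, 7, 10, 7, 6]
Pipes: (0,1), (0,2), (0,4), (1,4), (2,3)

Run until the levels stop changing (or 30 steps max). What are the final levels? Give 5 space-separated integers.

Answer: 6 7 9 7 7

Derivation:
Step 1: flows [1->0,2->0,0=4,1->4,2->3] -> levels [8 5 8 8 7]
Step 2: flows [0->1,0=2,0->4,4->1,2=3] -> levels [6 7 8 8 7]
Step 3: flows [1->0,2->0,4->0,1=4,2=3] -> levels [9 6 7 8 6]
Step 4: flows [0->1,0->2,0->4,1=4,3->2] -> levels [6 7 9 7 7]
Step 5: flows [1->0,2->0,4->0,1=4,2->3] -> levels [9 6 7 8 6]
  -> period-2 cycle: step 5 state = step 3 state; never stabilizes
  -> state at step 30: (30-3) mod 2 = 1, same as step 4 -> [6 7 9 7 7]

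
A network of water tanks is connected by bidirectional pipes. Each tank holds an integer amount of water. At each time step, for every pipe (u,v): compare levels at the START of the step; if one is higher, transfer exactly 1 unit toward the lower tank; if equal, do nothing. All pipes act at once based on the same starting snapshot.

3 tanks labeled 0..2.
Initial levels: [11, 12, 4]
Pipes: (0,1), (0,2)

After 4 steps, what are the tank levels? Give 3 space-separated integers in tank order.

Answer: 9 10 8

Derivation:
Step 1: flows [1->0,0->2] -> levels [11 11 5]
Step 2: flows [0=1,0->2] -> levels [10 11 6]
Step 3: flows [1->0,0->2] -> levels [10 10 7]
Step 4: flows [0=1,0->2] -> levels [9 10 8]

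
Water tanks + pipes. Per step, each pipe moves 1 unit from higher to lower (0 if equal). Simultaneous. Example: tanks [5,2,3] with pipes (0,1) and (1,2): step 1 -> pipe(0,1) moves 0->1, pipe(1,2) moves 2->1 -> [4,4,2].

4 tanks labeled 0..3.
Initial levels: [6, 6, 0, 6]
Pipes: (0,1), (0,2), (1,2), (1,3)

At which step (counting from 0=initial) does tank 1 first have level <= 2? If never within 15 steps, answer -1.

Answer: -1

Derivation:
Step 1: flows [0=1,0->2,1->2,1=3] -> levels [5 5 2 6]
Step 2: flows [0=1,0->2,1->2,3->1] -> levels [4 5 4 5]
Step 3: flows [1->0,0=2,1->2,1=3] -> levels [5 3 5 5]
Step 4: flows [0->1,0=2,2->1,3->1] -> levels [4 6 4 4]
Step 5: flows [1->0,0=2,1->2,1->3] -> levels [5 3 5 5]
  -> period-2 cycle (repeats step 3); tank 1 never drops to <=2
Tank 1 never reaches <=2 within 15 steps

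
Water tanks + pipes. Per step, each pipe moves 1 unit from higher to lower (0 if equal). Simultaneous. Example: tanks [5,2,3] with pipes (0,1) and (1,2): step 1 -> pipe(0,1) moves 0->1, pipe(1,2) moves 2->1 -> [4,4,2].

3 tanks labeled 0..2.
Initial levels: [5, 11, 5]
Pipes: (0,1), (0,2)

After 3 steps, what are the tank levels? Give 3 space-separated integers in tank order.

Step 1: flows [1->0,0=2] -> levels [6 10 5]
Step 2: flows [1->0,0->2] -> levels [6 9 6]
Step 3: flows [1->0,0=2] -> levels [7 8 6]

Answer: 7 8 6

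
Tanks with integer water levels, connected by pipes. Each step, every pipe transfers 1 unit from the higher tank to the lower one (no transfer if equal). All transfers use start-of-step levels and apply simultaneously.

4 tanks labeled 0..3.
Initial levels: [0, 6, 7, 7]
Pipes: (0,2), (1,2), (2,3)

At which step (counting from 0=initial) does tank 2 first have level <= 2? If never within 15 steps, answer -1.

Step 1: flows [2->0,2->1,2=3] -> levels [1 7 5 7]
Step 2: flows [2->0,1->2,3->2] -> levels [2 6 6 6]
Step 3: flows [2->0,1=2,2=3] -> levels [3 6 5 6]
Step 4: flows [2->0,1->2,3->2] -> levels [4 5 6 5]
Step 5: flows [2->0,2->1,2->3] -> levels [5 6 3 6]
Step 6: flows [0->2,1->2,3->2] -> levels [4 5 6 5]
  -> period-2 cycle (repeats step 4); tank 2 never drops to <=2
Tank 2 never reaches <=2 within 15 steps

Answer: -1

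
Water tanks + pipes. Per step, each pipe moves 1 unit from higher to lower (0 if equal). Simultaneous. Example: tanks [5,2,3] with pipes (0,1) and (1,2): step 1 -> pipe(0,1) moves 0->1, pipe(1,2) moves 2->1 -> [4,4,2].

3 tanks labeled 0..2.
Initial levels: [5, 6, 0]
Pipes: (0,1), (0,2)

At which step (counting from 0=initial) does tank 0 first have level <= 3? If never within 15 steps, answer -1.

Step 1: flows [1->0,0->2] -> levels [5 5 1]
Step 2: flows [0=1,0->2] -> levels [4 5 2]
Step 3: flows [1->0,0->2] -> levels [4 4 3]
Step 4: flows [0=1,0->2] -> levels [3 4 4]
Tank 0 first reaches <=3 at step 4

Answer: 4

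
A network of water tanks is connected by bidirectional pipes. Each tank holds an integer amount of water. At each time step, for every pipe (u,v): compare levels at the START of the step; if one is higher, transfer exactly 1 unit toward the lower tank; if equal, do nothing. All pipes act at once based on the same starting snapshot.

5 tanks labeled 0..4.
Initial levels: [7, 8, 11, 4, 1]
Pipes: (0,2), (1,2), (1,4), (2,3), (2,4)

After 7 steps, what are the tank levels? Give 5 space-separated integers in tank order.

Step 1: flows [2->0,2->1,1->4,2->3,2->4] -> levels [8 8 7 5 3]
Step 2: flows [0->2,1->2,1->4,2->3,2->4] -> levels [7 6 7 6 5]
Step 3: flows [0=2,2->1,1->4,2->3,2->4] -> levels [7 6 4 7 7]
Step 4: flows [0->2,1->2,4->1,3->2,4->2] -> levels [6 6 8 6 5]
Step 5: flows [2->0,2->1,1->4,2->3,2->4] -> levels [7 6 4 7 7]
  -> period-2 cycle: step 5 state = step 3 state
  -> state at step 7: (7-3) mod 2 = 0, same as step 3 -> [7 6 4 7 7]

Answer: 7 6 4 7 7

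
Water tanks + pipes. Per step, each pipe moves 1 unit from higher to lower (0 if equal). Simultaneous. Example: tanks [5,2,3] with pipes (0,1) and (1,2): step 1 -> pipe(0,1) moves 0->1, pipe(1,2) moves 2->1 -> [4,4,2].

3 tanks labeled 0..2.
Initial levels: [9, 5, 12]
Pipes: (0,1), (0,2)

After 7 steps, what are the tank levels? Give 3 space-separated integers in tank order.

Step 1: flows [0->1,2->0] -> levels [9 6 11]
Step 2: flows [0->1,2->0] -> levels [9 7 10]
Step 3: flows [0->1,2->0] -> levels [9 8 9]
Step 4: flows [0->1,0=2] -> levels [8 9 9]
Step 5: flows [1->0,2->0] -> levels [10 8 8]
Step 6: flows [0->1,0->2] -> levels [8 9 9]
  -> period-2 cycle: step 6 state = step 4 state
  -> state at step 7: (7-4) mod 2 = 1, same as step 5 -> [10 8 8]

Answer: 10 8 8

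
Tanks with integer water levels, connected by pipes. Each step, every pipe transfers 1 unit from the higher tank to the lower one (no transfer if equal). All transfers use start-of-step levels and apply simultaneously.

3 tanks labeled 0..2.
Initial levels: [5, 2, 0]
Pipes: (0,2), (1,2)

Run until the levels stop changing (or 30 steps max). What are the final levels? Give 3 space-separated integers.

Step 1: flows [0->2,1->2] -> levels [4 1 2]
Step 2: flows [0->2,2->1] -> levels [3 2 2]
Step 3: flows [0->2,1=2] -> levels [2 2 3]
Step 4: flows [2->0,2->1] -> levels [3 3 1]
Step 5: flows [0->2,1->2] -> levels [2 2 3]
  -> period-2 cycle: step 5 state = step 3 state; never stabilizes
  -> state at step 30: (30-3) mod 2 = 1, same as step 4 -> [3 3 1]

Answer: 3 3 1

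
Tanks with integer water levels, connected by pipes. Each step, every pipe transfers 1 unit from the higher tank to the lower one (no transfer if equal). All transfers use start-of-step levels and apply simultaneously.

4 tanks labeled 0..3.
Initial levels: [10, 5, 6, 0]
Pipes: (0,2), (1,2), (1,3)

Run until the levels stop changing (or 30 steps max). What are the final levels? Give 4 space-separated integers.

Step 1: flows [0->2,2->1,1->3] -> levels [9 5 6 1]
Step 2: flows [0->2,2->1,1->3] -> levels [8 5 6 2]
Step 3: flows [0->2,2->1,1->3] -> levels [7 5 6 3]
Step 4: flows [0->2,2->1,1->3] -> levels [6 5 6 4]
Step 5: flows [0=2,2->1,1->3] -> levels [6 5 5 5]
Step 6: flows [0->2,1=2,1=3] -> levels [5 5 6 5]
Step 7: flows [2->0,2->1,1=3] -> levels [6 6 4 5]
Step 8: flows [0->2,1->2,1->3] -> levels [5 4 6 6]
Step 9: flows [2->0,2->1,3->1] -> levels [6 6 4 5]
  -> period-2 cycle: step 9 state = step 7 state; never stabilizes
  -> state at step 30: (30-7) mod 2 = 1, same as step 8 -> [5 4 6 6]

Answer: 5 4 6 6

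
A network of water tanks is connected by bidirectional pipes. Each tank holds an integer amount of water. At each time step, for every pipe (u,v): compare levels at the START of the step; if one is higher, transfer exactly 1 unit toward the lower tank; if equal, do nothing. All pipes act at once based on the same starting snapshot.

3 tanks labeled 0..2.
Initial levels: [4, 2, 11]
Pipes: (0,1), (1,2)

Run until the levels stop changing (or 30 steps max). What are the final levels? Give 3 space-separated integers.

Answer: 6 5 6

Derivation:
Step 1: flows [0->1,2->1] -> levels [3 4 10]
Step 2: flows [1->0,2->1] -> levels [4 4 9]
Step 3: flows [0=1,2->1] -> levels [4 5 8]
Step 4: flows [1->0,2->1] -> levels [5 5 7]
Step 5: flows [0=1,2->1] -> levels [5 6 6]
Step 6: flows [1->0,1=2] -> levels [6 5 6]
Step 7: flows [0->1,2->1] -> levels [5 7 5]
Step 8: flows [1->0,1->2] -> levels [6 5 6]
  -> period-2 cycle: step 8 state = step 6 state; never stabilizes
  -> state at step 30: (30-6) mod 2 = 0, same as step 6 -> [6 5 6]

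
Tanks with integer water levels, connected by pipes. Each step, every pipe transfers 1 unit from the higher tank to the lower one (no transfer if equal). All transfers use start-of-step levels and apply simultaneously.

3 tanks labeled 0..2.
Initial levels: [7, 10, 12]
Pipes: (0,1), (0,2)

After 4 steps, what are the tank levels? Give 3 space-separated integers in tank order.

Step 1: flows [1->0,2->0] -> levels [9 9 11]
Step 2: flows [0=1,2->0] -> levels [10 9 10]
Step 3: flows [0->1,0=2] -> levels [9 10 10]
Step 4: flows [1->0,2->0] -> levels [11 9 9]

Answer: 11 9 9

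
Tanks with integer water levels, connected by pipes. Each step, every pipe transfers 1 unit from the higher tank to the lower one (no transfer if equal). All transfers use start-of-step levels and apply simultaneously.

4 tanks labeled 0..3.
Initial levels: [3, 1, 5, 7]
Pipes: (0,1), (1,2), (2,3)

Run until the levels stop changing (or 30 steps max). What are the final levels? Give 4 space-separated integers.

Step 1: flows [0->1,2->1,3->2] -> levels [2 3 5 6]
Step 2: flows [1->0,2->1,3->2] -> levels [3 3 5 5]
Step 3: flows [0=1,2->1,2=3] -> levels [3 4 4 5]
Step 4: flows [1->0,1=2,3->2] -> levels [4 3 5 4]
Step 5: flows [0->1,2->1,2->3] -> levels [3 5 3 5]
Step 6: flows [1->0,1->2,3->2] -> levels [4 3 5 4]
  -> period-2 cycle: step 6 state = step 4 state; never stabilizes
  -> state at step 30: (30-4) mod 2 = 0, same as step 4 -> [4 3 5 4]

Answer: 4 3 5 4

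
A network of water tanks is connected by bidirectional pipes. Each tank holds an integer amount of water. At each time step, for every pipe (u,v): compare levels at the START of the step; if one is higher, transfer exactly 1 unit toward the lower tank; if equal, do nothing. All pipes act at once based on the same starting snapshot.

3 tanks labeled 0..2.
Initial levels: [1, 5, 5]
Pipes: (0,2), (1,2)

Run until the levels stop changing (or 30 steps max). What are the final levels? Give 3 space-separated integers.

Step 1: flows [2->0,1=2] -> levels [2 5 4]
Step 2: flows [2->0,1->2] -> levels [3 4 4]
Step 3: flows [2->0,1=2] -> levels [4 4 3]
Step 4: flows [0->2,1->2] -> levels [3 3 5]
Step 5: flows [2->0,2->1] -> levels [4 4 3]
  -> period-2 cycle: step 5 state = step 3 state; never stabilizes
  -> state at step 30: (30-3) mod 2 = 1, same as step 4 -> [3 3 5]

Answer: 3 3 5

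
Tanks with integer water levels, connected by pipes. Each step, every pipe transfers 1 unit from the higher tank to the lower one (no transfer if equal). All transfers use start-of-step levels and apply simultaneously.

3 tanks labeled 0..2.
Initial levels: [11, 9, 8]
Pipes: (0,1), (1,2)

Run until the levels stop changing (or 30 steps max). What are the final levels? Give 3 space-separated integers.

Answer: 9 10 9

Derivation:
Step 1: flows [0->1,1->2] -> levels [10 9 9]
Step 2: flows [0->1,1=2] -> levels [9 10 9]
Step 3: flows [1->0,1->2] -> levels [10 8 10]
Step 4: flows [0->1,2->1] -> levels [9 10 9]
  -> period-2 cycle: step 4 state = step 2 state; never stabilizes
  -> state at step 30: (30-2) mod 2 = 0, same as step 2 -> [9 10 9]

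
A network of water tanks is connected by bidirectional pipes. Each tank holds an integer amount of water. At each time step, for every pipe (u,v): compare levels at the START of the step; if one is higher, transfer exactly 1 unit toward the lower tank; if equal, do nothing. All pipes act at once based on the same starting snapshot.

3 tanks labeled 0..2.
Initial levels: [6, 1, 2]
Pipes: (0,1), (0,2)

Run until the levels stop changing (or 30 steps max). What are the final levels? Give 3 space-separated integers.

Answer: 2 3 4

Derivation:
Step 1: flows [0->1,0->2] -> levels [4 2 3]
Step 2: flows [0->1,0->2] -> levels [2 3 4]
Step 3: flows [1->0,2->0] -> levels [4 2 3]
  -> period-2 cycle: step 3 state = step 1 state; never stabilizes
  -> state at step 30: (30-1) mod 2 = 1, same as step 2 -> [2 3 4]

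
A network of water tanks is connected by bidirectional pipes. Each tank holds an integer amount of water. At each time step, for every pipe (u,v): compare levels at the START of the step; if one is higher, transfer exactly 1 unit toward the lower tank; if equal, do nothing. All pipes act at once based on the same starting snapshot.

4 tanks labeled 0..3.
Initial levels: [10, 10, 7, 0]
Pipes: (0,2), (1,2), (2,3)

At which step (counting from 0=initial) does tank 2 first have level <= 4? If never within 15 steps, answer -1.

Answer: -1

Derivation:
Step 1: flows [0->2,1->2,2->3] -> levels [9 9 8 1]
Step 2: flows [0->2,1->2,2->3] -> levels [8 8 9 2]
Step 3: flows [2->0,2->1,2->3] -> levels [9 9 6 3]
Step 4: flows [0->2,1->2,2->3] -> levels [8 8 7 4]
Step 5: flows [0->2,1->2,2->3] -> levels [7 7 8 5]
Step 6: flows [2->0,2->1,2->3] -> levels [8 8 5 6]
Step 7: flows [0->2,1->2,3->2] -> levels [7 7 8 5]
  -> period-2 cycle (repeats step 5); tank 2 never drops to <=4
Tank 2 never reaches <=4 within 15 steps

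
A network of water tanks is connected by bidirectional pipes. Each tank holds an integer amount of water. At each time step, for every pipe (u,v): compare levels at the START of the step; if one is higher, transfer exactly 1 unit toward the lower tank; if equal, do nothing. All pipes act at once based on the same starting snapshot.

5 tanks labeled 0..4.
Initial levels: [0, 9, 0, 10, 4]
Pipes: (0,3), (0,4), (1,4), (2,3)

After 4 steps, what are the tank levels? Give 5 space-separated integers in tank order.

Answer: 4 5 4 4 6

Derivation:
Step 1: flows [3->0,4->0,1->4,3->2] -> levels [2 8 1 8 4]
Step 2: flows [3->0,4->0,1->4,3->2] -> levels [4 7 2 6 4]
Step 3: flows [3->0,0=4,1->4,3->2] -> levels [5 6 3 4 5]
Step 4: flows [0->3,0=4,1->4,3->2] -> levels [4 5 4 4 6]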